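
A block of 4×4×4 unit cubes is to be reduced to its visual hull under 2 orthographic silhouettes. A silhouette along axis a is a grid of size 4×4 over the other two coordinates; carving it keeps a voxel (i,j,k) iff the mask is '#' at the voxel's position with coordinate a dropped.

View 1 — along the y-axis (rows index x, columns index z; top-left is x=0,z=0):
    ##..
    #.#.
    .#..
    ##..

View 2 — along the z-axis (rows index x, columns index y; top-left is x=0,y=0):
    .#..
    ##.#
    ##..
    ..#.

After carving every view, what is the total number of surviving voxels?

|visual hull| = 12

initial block: 4^3 = 64
  1. axis=1 (XZ plane), |mask|=7  ⇒  voxels=28
  2. axis=2 (XY plane), |mask|=7  ⇒  voxels=12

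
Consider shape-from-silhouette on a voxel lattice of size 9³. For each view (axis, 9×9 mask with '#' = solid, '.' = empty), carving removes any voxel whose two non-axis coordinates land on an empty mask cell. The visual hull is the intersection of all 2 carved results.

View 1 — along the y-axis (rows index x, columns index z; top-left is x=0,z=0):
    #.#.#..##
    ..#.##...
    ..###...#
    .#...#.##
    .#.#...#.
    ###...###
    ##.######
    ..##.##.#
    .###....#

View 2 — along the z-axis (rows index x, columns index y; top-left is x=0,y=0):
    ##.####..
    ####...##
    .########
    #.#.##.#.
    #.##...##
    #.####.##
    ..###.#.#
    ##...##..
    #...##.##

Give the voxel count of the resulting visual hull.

before carving: 729 voxels (9×9×9)
  1. axis=1 (XZ plane), |mask|=42  ⇒  voxels=378
  2. axis=2 (XY plane), |mask|=51  ⇒  voxels=237

remaining voxels: 237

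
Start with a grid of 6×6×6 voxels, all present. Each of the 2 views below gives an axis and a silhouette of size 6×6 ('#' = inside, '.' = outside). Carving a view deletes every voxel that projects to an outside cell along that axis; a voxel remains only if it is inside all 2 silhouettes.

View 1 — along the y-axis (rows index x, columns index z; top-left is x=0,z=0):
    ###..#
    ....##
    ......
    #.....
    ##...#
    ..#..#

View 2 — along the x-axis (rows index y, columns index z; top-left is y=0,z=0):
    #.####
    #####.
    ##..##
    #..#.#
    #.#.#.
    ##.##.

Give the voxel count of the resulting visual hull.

start: 6×6×6 = 216 voxels
[1] y-view keeps 12 columns → grid now 72
[2] x-view keeps 24 columns → grid now 47

voxel count = 47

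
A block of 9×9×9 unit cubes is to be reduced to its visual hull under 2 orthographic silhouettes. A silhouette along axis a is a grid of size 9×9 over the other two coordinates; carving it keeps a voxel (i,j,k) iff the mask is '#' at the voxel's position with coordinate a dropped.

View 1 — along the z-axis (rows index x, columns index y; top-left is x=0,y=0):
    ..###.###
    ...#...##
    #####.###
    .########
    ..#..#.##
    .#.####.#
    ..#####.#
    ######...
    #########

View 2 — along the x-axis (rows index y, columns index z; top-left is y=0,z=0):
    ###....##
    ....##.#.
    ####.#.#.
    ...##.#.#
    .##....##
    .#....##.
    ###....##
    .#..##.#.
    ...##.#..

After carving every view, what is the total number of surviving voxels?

remaining voxels: 228

start: 9×9×9 = 729 voxels
  1. axis=2 (XY plane), |mask|=56  ⇒  voxels=504
  2. axis=0 (YZ plane), |mask|=37  ⇒  voxels=228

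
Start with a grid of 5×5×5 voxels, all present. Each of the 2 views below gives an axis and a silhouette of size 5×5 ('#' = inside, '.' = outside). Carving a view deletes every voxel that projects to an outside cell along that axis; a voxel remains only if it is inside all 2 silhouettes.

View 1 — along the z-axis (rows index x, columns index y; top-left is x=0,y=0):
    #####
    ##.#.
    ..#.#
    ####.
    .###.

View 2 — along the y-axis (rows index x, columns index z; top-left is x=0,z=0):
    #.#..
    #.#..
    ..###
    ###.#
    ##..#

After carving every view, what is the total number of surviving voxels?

full grid |V| = 125
  1. axis=2 (XY plane), |mask|=17  ⇒  voxels=85
  2. axis=1 (XZ plane), |mask|=14  ⇒  voxels=47

remaining voxels: 47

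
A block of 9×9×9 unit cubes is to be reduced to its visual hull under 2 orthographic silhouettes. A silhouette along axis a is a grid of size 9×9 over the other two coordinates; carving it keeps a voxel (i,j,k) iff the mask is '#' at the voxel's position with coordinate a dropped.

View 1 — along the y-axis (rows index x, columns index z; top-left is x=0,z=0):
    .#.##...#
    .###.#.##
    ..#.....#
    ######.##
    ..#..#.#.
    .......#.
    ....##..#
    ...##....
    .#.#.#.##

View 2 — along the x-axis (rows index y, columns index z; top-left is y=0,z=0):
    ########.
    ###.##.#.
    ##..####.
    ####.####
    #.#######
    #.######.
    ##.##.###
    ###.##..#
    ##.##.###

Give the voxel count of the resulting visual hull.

start: 9×9×9 = 729 voxels
carve view 1 (along y, XZ-mask fill 34/81): 306 voxels remain
carve view 2 (along x, YZ-mask fill 63/81): 228 voxels remain

remaining voxels: 228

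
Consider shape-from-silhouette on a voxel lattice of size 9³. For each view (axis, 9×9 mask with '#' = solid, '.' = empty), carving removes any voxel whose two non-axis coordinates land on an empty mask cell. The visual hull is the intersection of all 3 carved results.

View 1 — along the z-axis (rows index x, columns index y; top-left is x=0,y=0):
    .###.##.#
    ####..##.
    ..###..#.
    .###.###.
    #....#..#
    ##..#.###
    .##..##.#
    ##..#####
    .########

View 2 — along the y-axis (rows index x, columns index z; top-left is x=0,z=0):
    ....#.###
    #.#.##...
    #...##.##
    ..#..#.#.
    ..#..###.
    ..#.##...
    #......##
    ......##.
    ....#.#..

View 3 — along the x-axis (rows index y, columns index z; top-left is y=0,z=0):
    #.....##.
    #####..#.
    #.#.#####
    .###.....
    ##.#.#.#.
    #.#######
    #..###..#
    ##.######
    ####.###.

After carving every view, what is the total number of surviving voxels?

before carving: 729 voxels (9×9×9)
after view 1 [z-axis, 51 of 81 cells solid] → remaining = 459
after view 2 [y-axis, 30 of 81 cells solid] → remaining = 161
after view 3 [x-axis, 52 of 81 cells solid] → remaining = 104

104 voxels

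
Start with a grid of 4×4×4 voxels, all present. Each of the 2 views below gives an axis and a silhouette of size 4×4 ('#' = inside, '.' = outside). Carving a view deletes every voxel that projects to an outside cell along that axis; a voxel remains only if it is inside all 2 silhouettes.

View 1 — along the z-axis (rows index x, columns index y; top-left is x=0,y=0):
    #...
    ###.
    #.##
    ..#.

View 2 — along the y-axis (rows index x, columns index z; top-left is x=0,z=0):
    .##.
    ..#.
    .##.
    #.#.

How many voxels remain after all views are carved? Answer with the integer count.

before carving: 64 voxels (4×4×4)
after view 1 [z-axis, 8 of 16 cells solid] → remaining = 32
after view 2 [y-axis, 7 of 16 cells solid] → remaining = 13

remaining voxels: 13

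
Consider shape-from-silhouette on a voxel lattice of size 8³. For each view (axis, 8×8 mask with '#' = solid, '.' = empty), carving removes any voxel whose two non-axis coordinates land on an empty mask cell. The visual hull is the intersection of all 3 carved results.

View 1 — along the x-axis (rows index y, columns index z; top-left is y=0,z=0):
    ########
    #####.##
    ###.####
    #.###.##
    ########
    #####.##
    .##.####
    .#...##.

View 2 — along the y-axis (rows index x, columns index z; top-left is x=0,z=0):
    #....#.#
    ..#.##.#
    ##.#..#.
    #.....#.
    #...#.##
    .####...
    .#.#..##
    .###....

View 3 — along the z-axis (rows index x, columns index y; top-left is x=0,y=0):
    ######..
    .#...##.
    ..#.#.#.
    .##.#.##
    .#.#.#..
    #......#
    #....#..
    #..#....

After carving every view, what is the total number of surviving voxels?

voxel count = 72

before carving: 512 voxels (8×8×8)
  1. axis=0 (YZ plane), |mask|=52  ⇒  voxels=416
  2. axis=1 (XZ plane), |mask|=28  ⇒  voxels=184
  3. axis=2 (XY plane), |mask|=26  ⇒  voxels=72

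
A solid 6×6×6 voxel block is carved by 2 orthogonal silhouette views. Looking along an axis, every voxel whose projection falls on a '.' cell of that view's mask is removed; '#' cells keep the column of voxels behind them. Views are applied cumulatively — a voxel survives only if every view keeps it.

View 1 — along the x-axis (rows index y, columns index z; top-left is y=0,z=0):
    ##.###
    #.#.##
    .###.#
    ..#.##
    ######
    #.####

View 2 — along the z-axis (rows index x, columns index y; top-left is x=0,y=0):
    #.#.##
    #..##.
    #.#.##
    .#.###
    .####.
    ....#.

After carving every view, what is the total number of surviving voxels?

|visual hull| = 95

before carving: 216 voxels (6×6×6)
[1] x-view keeps 27 columns → grid now 162
[2] z-view keeps 20 columns → grid now 95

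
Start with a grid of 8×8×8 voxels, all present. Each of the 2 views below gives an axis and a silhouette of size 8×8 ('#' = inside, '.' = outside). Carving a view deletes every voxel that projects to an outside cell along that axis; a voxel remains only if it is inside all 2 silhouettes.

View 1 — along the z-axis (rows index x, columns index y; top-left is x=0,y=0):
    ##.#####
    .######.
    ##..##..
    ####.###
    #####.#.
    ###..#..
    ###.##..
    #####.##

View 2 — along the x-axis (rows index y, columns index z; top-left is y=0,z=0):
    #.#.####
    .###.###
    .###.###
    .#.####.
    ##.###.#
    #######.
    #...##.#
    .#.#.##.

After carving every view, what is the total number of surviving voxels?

start: 8×8×8 = 512 voxels
carve view 1 (along z, XY-mask fill 46/64): 368 voxels remain
carve view 2 (along x, YZ-mask fill 44/64): 261 voxels remain

remaining voxels: 261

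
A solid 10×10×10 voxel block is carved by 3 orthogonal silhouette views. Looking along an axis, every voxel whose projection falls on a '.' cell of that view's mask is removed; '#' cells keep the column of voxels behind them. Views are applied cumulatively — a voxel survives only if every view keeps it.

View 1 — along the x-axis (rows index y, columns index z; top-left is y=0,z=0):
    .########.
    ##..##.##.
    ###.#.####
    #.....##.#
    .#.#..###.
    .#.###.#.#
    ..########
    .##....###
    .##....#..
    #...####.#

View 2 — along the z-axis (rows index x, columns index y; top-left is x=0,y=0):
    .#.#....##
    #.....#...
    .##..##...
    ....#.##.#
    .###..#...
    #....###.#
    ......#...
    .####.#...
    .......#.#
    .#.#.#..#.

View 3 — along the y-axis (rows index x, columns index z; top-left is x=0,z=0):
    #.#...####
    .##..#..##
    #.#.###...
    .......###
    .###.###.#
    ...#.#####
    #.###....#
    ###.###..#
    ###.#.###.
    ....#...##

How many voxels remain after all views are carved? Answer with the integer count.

|visual hull| = 120

full grid |V| = 1000
V1 x: intersect with YZ mask (59 set) -- 590 left
V2 z: intersect with XY mask (35 set) -- 215 left
V3 y: intersect with XZ mask (54 set) -- 120 left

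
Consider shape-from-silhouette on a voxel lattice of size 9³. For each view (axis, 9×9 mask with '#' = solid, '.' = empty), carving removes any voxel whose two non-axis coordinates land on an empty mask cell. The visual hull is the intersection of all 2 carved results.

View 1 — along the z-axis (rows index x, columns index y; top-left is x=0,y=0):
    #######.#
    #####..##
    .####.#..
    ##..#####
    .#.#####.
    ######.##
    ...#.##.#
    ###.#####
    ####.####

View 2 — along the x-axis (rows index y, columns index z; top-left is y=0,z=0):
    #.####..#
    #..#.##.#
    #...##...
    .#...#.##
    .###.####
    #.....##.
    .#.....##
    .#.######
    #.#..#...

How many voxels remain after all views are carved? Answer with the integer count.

276 voxels

before carving: 729 voxels (9×9×9)
step 1: project along z, AND mask (61/81) → |grid| = 549
step 2: project along x, AND mask (41/81) → |grid| = 276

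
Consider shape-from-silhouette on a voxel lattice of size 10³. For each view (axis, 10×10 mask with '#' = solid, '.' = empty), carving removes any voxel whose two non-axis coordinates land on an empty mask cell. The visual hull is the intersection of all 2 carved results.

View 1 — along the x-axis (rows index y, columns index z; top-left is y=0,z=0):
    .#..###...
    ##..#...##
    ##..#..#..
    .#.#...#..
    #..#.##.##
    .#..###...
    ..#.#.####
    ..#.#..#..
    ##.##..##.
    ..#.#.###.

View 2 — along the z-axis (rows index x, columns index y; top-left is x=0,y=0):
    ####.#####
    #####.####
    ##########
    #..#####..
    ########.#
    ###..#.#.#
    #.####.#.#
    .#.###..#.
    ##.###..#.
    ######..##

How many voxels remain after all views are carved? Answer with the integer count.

|visual hull| = 337

start: 10×10×10 = 1000 voxels
carve view 1 (along x, YZ-mask fill 46/100): 460 voxels remain
carve view 2 (along z, XY-mask fill 75/100): 337 voxels remain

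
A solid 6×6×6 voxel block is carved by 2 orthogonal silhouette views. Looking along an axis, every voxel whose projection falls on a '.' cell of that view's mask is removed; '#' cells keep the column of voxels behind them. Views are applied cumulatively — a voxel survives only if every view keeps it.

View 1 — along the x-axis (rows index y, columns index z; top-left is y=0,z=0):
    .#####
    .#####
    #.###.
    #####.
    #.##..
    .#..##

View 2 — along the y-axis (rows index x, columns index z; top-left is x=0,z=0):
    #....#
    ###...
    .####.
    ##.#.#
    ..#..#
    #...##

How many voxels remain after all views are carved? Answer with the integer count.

voxel count = 71

before carving: 216 voxels (6×6×6)
  1. axis=0 (YZ plane), |mask|=25  ⇒  voxels=150
  2. axis=1 (XZ plane), |mask|=18  ⇒  voxels=71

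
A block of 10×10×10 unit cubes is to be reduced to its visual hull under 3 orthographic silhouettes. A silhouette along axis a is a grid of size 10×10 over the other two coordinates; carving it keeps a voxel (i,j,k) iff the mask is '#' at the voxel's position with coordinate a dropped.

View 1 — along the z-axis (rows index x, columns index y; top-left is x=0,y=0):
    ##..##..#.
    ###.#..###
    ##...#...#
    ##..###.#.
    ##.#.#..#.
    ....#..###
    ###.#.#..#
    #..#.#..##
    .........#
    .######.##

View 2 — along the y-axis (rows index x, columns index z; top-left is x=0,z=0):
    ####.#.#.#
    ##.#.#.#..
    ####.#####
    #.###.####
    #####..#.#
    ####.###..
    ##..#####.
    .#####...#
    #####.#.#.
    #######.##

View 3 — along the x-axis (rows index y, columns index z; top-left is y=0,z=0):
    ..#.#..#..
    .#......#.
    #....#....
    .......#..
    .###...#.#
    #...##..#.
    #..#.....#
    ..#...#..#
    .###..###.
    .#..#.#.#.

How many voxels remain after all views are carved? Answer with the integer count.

128 voxels

full grid |V| = 1000
step 1: project along z, AND mask (51/100) → |grid| = 510
step 2: project along y, AND mask (72/100) → |grid| = 368
step 3: project along x, AND mask (33/100) → |grid| = 128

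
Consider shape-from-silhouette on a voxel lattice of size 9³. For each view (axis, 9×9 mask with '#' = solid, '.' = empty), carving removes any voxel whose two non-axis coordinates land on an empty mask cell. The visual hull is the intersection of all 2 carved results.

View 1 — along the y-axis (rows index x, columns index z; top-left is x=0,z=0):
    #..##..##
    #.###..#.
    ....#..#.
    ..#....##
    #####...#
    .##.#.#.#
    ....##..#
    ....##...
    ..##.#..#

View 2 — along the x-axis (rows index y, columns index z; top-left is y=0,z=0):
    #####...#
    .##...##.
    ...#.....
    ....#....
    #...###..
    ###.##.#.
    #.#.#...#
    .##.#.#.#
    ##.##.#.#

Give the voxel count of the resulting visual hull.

153 voxels

full grid |V| = 729
carve view 1 (along y, XZ-mask fill 35/81): 315 voxels remain
carve view 2 (along x, YZ-mask fill 37/81): 153 voxels remain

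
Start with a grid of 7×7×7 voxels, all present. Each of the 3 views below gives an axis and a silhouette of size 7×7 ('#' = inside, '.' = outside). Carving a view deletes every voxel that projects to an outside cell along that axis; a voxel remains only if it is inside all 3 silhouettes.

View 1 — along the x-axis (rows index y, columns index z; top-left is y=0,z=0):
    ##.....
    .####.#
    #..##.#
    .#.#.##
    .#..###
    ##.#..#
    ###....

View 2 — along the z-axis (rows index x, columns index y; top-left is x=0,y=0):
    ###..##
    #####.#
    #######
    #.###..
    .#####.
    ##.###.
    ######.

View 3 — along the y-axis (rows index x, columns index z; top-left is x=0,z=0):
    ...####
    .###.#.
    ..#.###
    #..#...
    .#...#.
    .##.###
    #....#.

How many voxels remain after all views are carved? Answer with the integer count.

61 voxels

before carving: 343 voxels (7×7×7)
  1. axis=0 (YZ plane), |mask|=26  ⇒  voxels=182
  2. axis=2 (XY plane), |mask|=38  ⇒  voxels=143
  3. axis=1 (XZ plane), |mask|=23  ⇒  voxels=61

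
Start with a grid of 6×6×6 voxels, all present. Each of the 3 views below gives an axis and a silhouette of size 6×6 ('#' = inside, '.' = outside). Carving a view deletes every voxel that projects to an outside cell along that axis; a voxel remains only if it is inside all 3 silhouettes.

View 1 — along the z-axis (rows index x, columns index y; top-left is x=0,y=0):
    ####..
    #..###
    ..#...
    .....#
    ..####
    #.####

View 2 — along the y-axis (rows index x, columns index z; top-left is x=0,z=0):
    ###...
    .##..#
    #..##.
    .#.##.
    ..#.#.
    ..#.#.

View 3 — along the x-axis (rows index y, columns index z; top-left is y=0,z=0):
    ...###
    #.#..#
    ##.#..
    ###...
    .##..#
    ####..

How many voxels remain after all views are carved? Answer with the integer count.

26 voxels

start: 6×6×6 = 216 voxels
after view 1 [z-axis, 19 of 36 cells solid] → remaining = 114
after view 2 [y-axis, 16 of 36 cells solid] → remaining = 48
after view 3 [x-axis, 19 of 36 cells solid] → remaining = 26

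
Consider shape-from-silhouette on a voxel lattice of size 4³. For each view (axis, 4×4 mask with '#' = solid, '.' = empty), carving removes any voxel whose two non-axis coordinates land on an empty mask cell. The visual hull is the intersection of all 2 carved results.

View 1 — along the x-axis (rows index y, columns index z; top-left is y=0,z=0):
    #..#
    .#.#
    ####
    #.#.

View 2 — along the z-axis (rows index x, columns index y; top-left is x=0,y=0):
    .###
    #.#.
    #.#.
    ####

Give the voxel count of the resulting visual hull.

before carving: 64 voxels (4×4×4)
step 1: project along x, AND mask (10/16) → |grid| = 40
step 2: project along z, AND mask (11/16) → |grid| = 30

30 voxels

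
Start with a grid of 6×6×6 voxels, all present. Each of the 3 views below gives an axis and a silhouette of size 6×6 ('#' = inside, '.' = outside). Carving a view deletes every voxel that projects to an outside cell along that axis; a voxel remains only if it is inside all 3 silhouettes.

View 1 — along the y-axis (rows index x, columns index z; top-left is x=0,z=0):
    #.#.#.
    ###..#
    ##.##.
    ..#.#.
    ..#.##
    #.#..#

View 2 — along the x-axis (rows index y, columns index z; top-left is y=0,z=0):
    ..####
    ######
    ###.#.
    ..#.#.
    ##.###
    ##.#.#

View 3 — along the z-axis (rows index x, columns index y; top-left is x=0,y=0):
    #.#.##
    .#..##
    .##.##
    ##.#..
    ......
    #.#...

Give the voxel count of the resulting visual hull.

|visual hull| = 42

start: 6×6×6 = 216 voxels
carve view 1 (along y, XZ-mask fill 19/36): 114 voxels remain
carve view 2 (along x, YZ-mask fill 25/36): 80 voxels remain
carve view 3 (along z, XY-mask fill 16/36): 42 voxels remain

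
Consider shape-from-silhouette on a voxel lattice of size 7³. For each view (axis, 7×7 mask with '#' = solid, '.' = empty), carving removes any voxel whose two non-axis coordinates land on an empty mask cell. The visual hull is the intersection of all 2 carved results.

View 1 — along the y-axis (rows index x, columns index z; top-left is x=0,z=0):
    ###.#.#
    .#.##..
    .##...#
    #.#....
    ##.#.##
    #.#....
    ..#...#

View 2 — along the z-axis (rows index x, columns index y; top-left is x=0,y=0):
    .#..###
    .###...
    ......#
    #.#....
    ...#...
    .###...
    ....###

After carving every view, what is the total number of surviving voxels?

before carving: 343 voxels (7×7×7)
  1. axis=1 (XZ plane), |mask|=22  ⇒  voxels=154
  2. axis=2 (XY plane), |mask|=17  ⇒  voxels=53

53 voxels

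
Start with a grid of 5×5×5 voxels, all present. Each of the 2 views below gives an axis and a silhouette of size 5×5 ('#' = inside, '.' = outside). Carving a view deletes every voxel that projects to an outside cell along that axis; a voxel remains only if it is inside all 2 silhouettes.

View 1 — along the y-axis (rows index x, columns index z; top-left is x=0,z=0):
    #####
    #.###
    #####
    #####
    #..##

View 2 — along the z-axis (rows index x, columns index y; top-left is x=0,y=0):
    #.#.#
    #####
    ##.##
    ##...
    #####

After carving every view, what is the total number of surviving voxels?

before carving: 125 voxels (5×5×5)
  1. axis=1 (XZ plane), |mask|=22  ⇒  voxels=110
  2. axis=2 (XY plane), |mask|=19  ⇒  voxels=80

voxel count = 80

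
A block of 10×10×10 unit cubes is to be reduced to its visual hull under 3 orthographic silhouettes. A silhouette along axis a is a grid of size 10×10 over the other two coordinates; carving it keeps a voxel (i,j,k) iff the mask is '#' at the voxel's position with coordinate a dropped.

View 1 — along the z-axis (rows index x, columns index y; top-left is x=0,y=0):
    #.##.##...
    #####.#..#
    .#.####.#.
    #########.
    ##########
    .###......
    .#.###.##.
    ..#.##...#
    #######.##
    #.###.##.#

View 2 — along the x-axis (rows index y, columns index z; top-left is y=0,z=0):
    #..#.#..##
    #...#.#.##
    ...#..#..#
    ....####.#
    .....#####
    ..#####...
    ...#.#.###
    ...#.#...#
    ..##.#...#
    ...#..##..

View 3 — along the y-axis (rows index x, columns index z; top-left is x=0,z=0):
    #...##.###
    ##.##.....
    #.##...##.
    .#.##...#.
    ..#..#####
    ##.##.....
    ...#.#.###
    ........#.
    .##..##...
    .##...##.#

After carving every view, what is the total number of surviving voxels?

129 voxels

before carving: 1000 voxels (10×10×10)
[1] z-view keeps 66 columns → grid now 660
[2] x-view keeps 43 columns → grid now 291
[3] y-view keeps 44 columns → grid now 129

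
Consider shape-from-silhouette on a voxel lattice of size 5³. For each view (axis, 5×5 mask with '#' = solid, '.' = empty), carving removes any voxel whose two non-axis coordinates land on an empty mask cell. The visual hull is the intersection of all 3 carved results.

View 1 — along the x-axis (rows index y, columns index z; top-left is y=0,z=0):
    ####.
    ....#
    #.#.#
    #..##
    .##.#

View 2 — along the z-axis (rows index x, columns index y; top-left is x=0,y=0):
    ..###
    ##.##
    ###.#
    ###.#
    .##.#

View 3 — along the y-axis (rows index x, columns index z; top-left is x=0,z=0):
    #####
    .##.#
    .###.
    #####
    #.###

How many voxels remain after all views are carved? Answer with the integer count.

39 voxels

initial block: 5^3 = 125
step 1: project along x, AND mask (14/25) → |grid| = 70
step 2: project along z, AND mask (18/25) → |grid| = 49
step 3: project along y, AND mask (20/25) → |grid| = 39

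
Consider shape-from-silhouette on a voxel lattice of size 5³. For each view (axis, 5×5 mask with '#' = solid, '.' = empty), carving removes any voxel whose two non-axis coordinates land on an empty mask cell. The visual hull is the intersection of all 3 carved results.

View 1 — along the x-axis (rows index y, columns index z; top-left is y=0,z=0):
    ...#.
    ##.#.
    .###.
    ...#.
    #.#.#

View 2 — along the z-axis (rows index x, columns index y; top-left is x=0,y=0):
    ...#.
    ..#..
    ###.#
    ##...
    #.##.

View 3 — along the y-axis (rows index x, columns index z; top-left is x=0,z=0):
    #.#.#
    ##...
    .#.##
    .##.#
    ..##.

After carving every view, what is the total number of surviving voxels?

before carving: 125 voxels (5×5×5)
step 1: project along x, AND mask (11/25) → |grid| = 55
step 2: project along z, AND mask (11/25) → |grid| = 23
step 3: project along y, AND mask (13/25) → |grid| = 12

remaining voxels: 12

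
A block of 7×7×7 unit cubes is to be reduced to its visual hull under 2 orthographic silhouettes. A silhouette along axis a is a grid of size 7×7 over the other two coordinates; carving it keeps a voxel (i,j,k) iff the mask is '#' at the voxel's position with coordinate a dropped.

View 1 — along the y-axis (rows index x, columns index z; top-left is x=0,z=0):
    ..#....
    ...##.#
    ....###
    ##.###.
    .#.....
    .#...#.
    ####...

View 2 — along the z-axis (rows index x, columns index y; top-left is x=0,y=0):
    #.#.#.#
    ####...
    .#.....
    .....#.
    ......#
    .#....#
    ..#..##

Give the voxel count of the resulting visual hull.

|visual hull| = 41

initial block: 7^3 = 343
carve view 1 (along y, XZ-mask fill 19/49): 133 voxels remain
carve view 2 (along z, XY-mask fill 16/49): 41 voxels remain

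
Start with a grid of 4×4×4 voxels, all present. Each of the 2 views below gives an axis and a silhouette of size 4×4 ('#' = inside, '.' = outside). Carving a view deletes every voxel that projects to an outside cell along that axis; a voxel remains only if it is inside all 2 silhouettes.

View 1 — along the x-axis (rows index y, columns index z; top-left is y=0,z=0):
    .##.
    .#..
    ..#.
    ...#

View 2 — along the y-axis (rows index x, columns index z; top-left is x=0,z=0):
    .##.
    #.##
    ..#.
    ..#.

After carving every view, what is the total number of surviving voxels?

before carving: 64 voxels (4×4×4)
[1] x-view keeps 5 columns → grid now 20
[2] y-view keeps 7 columns → grid now 11

|visual hull| = 11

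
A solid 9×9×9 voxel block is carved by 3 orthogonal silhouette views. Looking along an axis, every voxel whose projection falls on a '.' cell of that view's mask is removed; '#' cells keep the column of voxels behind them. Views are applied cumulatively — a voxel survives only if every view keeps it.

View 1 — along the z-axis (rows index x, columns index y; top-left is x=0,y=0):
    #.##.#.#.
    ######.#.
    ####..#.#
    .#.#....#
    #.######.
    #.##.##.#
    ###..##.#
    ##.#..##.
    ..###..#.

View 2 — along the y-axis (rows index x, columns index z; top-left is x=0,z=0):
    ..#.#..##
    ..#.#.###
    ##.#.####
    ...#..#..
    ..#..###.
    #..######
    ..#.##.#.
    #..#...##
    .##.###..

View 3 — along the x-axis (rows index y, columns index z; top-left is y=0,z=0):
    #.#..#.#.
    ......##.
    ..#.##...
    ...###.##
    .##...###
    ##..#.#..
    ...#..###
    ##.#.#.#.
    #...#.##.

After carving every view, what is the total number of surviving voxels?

114 voxels

initial block: 9^3 = 729
  1. axis=2 (XY plane), |mask|=49  ⇒  voxels=441
  2. axis=1 (XZ plane), |mask|=42  ⇒  voxels=237
  3. axis=0 (YZ plane), |mask|=36  ⇒  voxels=114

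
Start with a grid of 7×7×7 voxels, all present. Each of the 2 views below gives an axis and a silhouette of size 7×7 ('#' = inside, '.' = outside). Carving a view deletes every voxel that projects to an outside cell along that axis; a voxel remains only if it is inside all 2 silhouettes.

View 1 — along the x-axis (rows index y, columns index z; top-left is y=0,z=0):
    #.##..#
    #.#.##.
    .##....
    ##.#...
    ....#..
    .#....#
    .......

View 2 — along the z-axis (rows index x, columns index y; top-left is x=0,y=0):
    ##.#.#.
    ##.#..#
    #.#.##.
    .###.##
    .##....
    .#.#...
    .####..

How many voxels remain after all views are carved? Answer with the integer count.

67 voxels

full grid |V| = 343
  1. axis=0 (YZ plane), |mask|=16  ⇒  voxels=112
  2. axis=2 (XY plane), |mask|=25  ⇒  voxels=67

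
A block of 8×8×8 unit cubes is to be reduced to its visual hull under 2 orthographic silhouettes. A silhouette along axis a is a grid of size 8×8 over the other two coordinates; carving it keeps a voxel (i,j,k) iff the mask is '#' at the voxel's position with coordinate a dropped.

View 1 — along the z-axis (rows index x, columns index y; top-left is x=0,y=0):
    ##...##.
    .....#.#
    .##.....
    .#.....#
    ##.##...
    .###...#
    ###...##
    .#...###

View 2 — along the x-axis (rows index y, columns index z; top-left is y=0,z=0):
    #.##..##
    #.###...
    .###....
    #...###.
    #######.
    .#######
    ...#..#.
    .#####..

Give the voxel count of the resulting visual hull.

full grid |V| = 512
[1] z-view keeps 27 columns → grid now 216
[2] x-view keeps 37 columns → grid now 119

voxel count = 119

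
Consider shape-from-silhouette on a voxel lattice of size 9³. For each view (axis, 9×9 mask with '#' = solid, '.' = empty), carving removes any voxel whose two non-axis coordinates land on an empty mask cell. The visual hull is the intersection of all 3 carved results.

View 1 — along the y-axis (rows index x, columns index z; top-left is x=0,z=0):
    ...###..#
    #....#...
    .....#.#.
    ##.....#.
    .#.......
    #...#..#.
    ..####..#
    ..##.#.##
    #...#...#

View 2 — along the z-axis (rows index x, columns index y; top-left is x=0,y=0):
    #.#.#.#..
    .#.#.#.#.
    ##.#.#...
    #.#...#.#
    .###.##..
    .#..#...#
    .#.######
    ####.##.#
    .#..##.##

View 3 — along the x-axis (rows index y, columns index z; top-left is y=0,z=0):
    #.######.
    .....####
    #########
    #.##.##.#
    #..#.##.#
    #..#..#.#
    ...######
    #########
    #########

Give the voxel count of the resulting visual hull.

103 voxels

full grid |V| = 729
after view 1 [y-axis, 28 of 81 cells solid] → remaining = 252
after view 2 [z-axis, 43 of 81 cells solid] → remaining = 143
after view 3 [x-axis, 59 of 81 cells solid] → remaining = 103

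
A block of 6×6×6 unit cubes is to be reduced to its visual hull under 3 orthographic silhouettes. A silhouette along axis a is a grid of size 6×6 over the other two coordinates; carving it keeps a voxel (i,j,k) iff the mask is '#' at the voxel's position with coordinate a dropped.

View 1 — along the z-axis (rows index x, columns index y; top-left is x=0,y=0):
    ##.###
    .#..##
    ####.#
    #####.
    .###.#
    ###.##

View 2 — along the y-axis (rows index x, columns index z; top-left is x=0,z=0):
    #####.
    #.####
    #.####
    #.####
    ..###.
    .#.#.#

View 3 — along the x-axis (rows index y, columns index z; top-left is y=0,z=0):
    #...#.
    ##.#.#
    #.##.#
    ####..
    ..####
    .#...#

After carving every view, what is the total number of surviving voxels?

initial block: 6^3 = 216
after view 1 [z-axis, 27 of 36 cells solid] → remaining = 162
after view 2 [y-axis, 26 of 36 cells solid] → remaining = 117
after view 3 [x-axis, 20 of 36 cells solid] → remaining = 64

voxel count = 64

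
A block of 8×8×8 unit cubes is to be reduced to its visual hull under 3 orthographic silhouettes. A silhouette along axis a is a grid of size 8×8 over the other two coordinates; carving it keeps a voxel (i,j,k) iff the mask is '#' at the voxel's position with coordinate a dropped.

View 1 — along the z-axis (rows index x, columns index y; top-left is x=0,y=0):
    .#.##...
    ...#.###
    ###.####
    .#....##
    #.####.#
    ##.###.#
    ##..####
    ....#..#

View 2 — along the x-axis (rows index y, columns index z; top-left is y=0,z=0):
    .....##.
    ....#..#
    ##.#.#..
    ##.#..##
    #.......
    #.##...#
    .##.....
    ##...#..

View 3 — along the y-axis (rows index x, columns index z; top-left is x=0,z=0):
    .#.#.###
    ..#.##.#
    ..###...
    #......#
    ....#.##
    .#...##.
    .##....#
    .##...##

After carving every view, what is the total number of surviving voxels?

before carving: 512 voxels (8×8×8)
[1] z-view keeps 37 columns → grid now 296
[2] x-view keeps 23 columns → grid now 101
[3] y-view keeps 27 columns → grid now 34

remaining voxels: 34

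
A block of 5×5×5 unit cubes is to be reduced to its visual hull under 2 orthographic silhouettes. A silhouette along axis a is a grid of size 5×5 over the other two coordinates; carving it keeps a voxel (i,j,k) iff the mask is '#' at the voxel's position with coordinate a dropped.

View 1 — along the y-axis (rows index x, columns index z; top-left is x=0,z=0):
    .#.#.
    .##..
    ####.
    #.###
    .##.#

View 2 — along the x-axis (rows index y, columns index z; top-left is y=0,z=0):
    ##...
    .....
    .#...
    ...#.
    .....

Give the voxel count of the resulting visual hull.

remaining voxels: 13

full grid |V| = 125
step 1: project along y, AND mask (15/25) → |grid| = 75
step 2: project along x, AND mask (4/25) → |grid| = 13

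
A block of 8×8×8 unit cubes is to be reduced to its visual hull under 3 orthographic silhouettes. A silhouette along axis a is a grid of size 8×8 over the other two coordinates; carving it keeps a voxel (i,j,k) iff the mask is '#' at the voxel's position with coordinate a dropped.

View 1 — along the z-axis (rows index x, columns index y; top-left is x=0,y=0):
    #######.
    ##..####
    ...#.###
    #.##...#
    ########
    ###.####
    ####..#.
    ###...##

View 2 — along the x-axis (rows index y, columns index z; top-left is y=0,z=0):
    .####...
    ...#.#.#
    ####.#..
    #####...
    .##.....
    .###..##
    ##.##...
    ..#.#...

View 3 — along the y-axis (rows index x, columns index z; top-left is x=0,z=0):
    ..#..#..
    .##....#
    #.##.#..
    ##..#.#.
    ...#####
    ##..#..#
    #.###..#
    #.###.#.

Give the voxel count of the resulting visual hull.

full grid |V| = 512
[1] z-view keeps 46 columns → grid now 368
[2] x-view keeps 30 columns → grid now 174
[3] y-view keeps 32 columns → grid now 87

87 voxels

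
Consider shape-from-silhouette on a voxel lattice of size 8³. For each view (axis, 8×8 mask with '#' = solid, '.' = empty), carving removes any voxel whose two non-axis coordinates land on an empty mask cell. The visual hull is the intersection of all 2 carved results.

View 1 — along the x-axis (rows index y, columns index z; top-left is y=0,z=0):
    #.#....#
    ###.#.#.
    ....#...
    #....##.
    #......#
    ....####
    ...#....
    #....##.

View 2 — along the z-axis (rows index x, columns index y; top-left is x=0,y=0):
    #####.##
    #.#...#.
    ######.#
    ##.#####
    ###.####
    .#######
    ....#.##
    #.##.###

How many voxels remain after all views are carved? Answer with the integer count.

initial block: 8^3 = 512
carve view 1 (along x, YZ-mask fill 22/64): 176 voxels remain
carve view 2 (along z, XY-mask fill 47/64): 124 voxels remain

voxel count = 124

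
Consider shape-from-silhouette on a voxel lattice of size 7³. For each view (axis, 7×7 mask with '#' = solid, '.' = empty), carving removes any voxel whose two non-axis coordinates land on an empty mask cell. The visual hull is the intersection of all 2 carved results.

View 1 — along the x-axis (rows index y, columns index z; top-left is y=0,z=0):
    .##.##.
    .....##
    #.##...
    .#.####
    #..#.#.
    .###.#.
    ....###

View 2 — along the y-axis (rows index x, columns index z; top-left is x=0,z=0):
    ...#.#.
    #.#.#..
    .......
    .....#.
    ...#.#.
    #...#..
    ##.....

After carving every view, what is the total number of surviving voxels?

initial block: 7^3 = 343
step 1: project along x, AND mask (24/49) → |grid| = 168
step 2: project along y, AND mask (12/49) → |grid| = 44

voxel count = 44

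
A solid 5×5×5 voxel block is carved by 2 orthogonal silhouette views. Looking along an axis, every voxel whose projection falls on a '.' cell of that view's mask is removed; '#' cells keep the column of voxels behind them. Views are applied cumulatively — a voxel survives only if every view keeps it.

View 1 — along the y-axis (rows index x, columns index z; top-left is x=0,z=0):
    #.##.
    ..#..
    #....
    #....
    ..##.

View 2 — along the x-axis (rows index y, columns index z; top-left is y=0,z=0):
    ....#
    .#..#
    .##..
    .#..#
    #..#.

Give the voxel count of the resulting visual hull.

start: 5×5×5 = 125 voxels
after view 1 [y-axis, 8 of 25 cells solid] → remaining = 40
after view 2 [x-axis, 9 of 25 cells solid] → remaining = 8

remaining voxels: 8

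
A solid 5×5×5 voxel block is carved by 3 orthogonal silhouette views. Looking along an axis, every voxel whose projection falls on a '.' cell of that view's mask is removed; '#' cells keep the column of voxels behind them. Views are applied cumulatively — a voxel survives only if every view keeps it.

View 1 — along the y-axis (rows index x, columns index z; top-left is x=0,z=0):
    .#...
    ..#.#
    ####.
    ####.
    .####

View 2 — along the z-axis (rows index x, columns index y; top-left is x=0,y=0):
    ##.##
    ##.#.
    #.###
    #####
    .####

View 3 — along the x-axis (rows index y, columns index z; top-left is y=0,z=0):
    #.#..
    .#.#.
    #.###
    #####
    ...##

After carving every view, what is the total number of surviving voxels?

full grid |V| = 125
carve view 1 (along y, XZ-mask fill 15/25): 75 voxels remain
carve view 2 (along z, XY-mask fill 20/25): 62 voxels remain
carve view 3 (along x, YZ-mask fill 15/25): 38 voxels remain

voxel count = 38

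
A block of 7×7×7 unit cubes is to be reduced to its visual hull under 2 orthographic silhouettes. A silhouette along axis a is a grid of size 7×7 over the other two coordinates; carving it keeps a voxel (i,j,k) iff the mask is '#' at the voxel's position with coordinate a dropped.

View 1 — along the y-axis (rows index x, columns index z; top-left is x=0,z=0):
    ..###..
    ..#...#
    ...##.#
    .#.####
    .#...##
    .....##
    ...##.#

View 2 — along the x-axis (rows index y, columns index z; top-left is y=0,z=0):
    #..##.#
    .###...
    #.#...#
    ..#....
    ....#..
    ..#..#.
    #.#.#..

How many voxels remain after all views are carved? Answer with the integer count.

|visual hull| = 47

before carving: 343 voxels (7×7×7)
step 1: project along y, AND mask (21/49) → |grid| = 147
step 2: project along x, AND mask (17/49) → |grid| = 47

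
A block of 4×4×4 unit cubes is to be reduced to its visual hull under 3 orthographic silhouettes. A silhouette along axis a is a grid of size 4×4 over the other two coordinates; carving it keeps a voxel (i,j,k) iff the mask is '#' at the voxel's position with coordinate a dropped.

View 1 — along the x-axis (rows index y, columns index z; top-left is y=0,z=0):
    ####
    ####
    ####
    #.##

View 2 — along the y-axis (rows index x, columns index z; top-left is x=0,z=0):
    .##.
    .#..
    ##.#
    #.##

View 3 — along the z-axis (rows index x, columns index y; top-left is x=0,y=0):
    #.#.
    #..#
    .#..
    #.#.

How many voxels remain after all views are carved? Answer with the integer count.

|visual hull| = 14

before carving: 64 voxels (4×4×4)
V1 x: intersect with YZ mask (15 set) -- 60 left
V2 y: intersect with XZ mask (9 set) -- 33 left
V3 z: intersect with XY mask (7 set) -- 14 left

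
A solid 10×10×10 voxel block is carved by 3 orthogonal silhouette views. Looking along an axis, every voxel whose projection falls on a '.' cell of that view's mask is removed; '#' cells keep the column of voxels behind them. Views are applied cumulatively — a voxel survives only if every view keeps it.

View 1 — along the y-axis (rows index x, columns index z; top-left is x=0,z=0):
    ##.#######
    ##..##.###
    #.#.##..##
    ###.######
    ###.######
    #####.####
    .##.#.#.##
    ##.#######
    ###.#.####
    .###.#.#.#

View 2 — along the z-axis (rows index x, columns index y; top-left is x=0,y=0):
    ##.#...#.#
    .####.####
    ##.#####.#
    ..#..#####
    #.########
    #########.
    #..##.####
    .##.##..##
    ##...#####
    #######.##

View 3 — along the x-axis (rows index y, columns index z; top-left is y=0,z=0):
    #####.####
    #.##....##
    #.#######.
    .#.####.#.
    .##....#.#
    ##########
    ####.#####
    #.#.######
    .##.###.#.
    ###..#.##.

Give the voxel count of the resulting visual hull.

voxel count = 411

before carving: 1000 voxels (10×10×10)
step 1: project along y, AND mask (78/100) → |grid| = 780
step 2: project along z, AND mask (74/100) → |grid| = 571
step 3: project along x, AND mask (71/100) → |grid| = 411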